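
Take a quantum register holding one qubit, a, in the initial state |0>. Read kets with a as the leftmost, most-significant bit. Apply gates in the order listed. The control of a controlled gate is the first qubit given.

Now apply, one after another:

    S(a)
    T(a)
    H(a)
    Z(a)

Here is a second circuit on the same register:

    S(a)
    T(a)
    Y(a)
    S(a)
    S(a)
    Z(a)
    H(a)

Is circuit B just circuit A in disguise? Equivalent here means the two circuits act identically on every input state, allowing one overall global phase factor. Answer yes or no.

No, they are not equivalent — no single phase factor reconciles the two unitaries.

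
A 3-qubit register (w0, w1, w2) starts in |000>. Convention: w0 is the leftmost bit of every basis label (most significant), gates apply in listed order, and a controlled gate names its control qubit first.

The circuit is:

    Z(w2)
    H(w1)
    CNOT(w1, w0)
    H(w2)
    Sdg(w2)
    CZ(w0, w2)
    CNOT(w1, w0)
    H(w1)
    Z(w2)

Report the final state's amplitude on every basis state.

After the circuit, the state carries amplitude sqrt(2)/2 on |000>, sqrt(2)*I/2 on |011>, and 0 on every other basis state.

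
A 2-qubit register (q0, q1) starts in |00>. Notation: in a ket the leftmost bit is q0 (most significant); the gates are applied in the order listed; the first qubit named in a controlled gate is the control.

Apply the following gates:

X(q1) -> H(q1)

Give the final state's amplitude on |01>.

|01> carries amplitude -sqrt(2)/2 in the final state.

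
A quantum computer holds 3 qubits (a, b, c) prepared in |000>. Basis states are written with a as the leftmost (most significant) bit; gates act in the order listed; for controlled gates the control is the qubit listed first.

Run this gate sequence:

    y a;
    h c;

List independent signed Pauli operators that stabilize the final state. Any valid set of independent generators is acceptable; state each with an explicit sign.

The stabilizer group can be generated by +IIX, -ZII, +IZI, among other valid generating sets.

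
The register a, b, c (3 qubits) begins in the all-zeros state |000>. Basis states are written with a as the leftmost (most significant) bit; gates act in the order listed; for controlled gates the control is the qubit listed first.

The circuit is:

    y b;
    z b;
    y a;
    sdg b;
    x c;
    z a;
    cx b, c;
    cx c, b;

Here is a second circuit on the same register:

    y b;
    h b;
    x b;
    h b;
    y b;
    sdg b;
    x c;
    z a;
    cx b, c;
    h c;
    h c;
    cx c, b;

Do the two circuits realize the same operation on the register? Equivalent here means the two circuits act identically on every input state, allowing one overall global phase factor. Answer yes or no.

No: there is an input state on which the two circuits produce genuinely different outputs (not merely differing by a phase).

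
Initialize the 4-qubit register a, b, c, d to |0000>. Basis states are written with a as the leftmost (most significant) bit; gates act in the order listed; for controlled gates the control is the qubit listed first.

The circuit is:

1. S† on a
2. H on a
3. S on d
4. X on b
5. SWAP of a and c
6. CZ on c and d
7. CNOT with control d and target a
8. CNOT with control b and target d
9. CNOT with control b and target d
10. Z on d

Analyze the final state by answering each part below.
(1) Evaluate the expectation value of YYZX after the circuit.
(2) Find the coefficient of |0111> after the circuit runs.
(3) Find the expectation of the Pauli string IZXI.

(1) The expectation value of YYZX is 0. Key observation: the block from step 8 through step 9 cancels to the identity and can be dropped.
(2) |0111> carries amplitude 0 in the final state.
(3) The observable IZXI averages to -1.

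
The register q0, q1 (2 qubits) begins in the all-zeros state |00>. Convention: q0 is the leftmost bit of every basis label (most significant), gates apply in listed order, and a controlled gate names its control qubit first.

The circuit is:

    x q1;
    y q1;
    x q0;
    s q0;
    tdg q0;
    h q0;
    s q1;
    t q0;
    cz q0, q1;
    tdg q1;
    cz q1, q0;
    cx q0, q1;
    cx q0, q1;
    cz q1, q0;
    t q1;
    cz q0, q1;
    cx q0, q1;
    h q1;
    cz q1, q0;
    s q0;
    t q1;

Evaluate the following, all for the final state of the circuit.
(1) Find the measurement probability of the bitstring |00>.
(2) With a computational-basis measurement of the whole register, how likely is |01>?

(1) The probability of measuring |00> is 1/4.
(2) Outcome |01> occurs with probability 1/4.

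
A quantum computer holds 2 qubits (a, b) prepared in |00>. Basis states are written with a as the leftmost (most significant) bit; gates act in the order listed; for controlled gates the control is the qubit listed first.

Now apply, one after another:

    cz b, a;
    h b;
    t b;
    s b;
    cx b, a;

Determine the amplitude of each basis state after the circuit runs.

The resulting statevector has amplitude sqrt(2)/2 on |00>, 0 on |01>, 0 on |10>, sqrt(2)*exp(3*I*pi/4)/2 on |11>.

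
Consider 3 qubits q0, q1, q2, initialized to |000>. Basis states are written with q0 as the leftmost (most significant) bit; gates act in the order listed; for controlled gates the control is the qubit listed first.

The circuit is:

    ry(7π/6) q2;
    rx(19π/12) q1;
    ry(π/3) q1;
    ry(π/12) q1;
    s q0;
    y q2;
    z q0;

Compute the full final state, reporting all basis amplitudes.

After the circuit, the state carries amplitude (1 - I)*(-1 + sqrt(2)*I + sqrt(6)*I)/8 on |000>, (1 - I)*(-2 + sqrt(3) - sqrt(2)*I + sqrt(6)*I)/8 on |001>, -(1 - I)*(sqrt(3) + 2)/8 on |010>, -1/8 + I/8 on |011>, 0 on |100>, 0 on |101>, 0 on |110>, 0 on |111>.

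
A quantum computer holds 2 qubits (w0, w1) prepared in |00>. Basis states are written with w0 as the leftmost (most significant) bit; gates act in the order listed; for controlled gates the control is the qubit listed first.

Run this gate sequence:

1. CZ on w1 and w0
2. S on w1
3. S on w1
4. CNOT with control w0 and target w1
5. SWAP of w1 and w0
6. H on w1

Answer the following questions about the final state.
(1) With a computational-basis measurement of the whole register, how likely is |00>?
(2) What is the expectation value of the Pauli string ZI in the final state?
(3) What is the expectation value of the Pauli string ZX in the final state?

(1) A full measurement returns |00> with probability 1/2.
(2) The observable ZI averages to 1.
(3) In the final state, ZX has expectation 1.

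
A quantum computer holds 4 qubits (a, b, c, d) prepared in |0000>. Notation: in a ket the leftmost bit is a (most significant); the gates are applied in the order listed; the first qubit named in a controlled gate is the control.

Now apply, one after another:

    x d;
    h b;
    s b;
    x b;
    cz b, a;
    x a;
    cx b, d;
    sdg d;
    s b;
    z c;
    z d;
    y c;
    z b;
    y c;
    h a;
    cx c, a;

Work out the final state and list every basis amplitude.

The final amplitudes are -1/2 on |0001>, -I/2 on |0100>, 1/2 on |1001>, I/2 on |1100>, and 0 on every other basis state.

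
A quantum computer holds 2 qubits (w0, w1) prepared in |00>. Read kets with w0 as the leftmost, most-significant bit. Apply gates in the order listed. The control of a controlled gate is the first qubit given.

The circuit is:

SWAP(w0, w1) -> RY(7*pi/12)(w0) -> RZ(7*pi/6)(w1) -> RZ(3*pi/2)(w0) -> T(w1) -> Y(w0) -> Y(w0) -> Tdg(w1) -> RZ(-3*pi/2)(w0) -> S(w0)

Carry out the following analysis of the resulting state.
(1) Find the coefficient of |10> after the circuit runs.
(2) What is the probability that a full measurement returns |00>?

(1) |10> carries amplitude (-sqrt(sqrt(2) + 2)/4 - sqrt(6 - 3*sqrt(2))/4)*exp(11*I*pi/12) in the final state. Key observation: the block from step 4 through step 9 cancels to the identity and can be dropped.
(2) The probability of measuring |00> is -sqrt(6)/8 + sqrt(2)/8 + 1/2.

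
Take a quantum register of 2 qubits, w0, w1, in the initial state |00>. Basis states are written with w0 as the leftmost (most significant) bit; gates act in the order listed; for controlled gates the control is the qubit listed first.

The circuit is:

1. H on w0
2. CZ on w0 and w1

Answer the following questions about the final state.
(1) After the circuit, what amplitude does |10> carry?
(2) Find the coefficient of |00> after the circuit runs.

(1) The final state's coefficient on |10> equals sqrt(2)/2.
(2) |00> carries amplitude sqrt(2)/2 in the final state.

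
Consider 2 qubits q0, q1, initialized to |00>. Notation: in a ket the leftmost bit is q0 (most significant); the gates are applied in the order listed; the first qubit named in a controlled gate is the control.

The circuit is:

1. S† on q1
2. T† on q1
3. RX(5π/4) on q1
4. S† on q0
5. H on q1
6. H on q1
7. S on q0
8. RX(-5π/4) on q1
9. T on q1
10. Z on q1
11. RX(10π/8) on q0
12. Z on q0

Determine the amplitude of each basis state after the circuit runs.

The final amplitudes are -sqrt(2 - sqrt(2))/2 on |00>, 0 on |01>, I*sqrt(sqrt(2) + 2)/2 on |10>, 0 on |11>. Key observation: steps 2-9 multiply out to the identity, so the circuit reduces to the remaining gates.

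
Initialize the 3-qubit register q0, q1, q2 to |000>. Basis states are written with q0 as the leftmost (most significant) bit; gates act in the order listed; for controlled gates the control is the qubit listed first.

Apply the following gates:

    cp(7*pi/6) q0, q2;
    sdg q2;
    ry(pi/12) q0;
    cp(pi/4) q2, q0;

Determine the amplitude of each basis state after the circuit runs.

The resulting statevector has amplitude sqrt(2 - sqrt(2))/4 + sqrt(3*sqrt(2) + 6)/4 on |000>, -sqrt(6 - 3*sqrt(2))/4 + sqrt(sqrt(2) + 2)/4 on |100>, and 0 on every other basis state.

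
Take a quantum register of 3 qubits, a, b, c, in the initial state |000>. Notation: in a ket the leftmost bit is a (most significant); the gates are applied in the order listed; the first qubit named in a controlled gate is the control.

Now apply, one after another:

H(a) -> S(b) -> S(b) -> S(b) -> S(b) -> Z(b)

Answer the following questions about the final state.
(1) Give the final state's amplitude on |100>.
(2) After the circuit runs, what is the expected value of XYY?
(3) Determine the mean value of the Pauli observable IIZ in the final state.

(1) The amplitude on |100> is sqrt(2)/2. Key observation: the block from step 2 through step 5 cancels to the identity and can be dropped.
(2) In the final state, XYY has expectation 0.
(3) The expectation value of IIZ is 1.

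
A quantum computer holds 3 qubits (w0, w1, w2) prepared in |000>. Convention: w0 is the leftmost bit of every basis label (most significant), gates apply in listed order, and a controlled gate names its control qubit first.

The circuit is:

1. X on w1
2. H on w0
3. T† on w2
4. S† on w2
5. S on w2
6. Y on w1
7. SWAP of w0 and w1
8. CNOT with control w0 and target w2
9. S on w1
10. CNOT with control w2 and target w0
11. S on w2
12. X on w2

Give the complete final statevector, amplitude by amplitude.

The resulting statevector has amplitude -sqrt(2)*I/2 on |001>, sqrt(2)/2 on |011>, and 0 on every other basis state.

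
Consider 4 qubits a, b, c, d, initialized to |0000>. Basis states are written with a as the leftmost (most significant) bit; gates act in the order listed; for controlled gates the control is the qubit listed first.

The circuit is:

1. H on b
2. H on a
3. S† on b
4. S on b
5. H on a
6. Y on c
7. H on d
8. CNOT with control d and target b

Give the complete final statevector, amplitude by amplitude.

After the circuit, the state carries amplitude I/2 on |0010>, I/2 on |0011>, I/2 on |0110>, I/2 on |0111>, and 0 on every other basis state. Key observation: steps 2-5 multiply out to the identity, so the circuit reduces to the remaining gates.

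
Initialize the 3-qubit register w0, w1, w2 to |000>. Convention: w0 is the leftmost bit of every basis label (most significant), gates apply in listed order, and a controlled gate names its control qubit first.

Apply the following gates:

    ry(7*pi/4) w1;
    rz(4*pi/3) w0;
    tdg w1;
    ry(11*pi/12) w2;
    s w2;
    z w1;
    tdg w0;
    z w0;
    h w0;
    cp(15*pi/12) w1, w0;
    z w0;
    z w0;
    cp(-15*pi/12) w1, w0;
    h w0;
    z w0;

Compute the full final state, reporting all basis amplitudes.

The final amplitudes are (-sqrt(6) + sqrt(2) + 2)*exp(I*pi/3)/8 on |000>, (sqrt(2) + sqrt(6) + 2*sqrt(3))*exp(5*I*pi/6)/8 on |001>, (-2*sqrt(3) + sqrt(2) + sqrt(6))*exp(I*pi/12)/8 on |010>, (-sqrt(2) + 2 + sqrt(6))*exp(7*I*pi/12)/8 on |011>, 0 on |100>, 0 on |101>, 0 on |110>, 0 on |111>. Key observation: steps 8-15 multiply out to the identity, so the circuit reduces to the remaining gates.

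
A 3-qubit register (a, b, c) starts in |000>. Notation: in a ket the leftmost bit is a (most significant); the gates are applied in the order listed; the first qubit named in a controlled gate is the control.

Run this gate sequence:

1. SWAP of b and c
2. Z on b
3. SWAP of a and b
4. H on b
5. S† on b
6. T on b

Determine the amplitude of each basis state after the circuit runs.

After the circuit, the state carries amplitude sqrt(2)/2 on |000>, -sqrt(2)*exp(3*I*pi/4)/2 on |010>, and 0 on every other basis state.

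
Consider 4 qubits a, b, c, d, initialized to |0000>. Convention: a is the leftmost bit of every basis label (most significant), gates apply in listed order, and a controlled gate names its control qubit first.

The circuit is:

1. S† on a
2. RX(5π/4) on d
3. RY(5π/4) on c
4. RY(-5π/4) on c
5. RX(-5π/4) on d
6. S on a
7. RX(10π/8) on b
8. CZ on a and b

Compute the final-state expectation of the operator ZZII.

The expectation value of ZZII is -sqrt(2)/2. Key observation: gates 2-5 undo each other exactly, leaving only the rest of the circuit to track.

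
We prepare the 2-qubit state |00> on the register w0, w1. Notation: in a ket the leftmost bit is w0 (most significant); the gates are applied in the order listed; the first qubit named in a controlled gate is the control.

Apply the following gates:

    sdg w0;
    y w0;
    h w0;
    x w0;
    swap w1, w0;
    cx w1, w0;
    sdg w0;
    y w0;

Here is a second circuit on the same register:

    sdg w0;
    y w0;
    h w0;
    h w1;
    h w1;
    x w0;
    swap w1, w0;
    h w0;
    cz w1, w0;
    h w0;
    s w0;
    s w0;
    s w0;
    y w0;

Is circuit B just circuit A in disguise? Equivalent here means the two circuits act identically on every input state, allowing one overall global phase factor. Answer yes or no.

Yes — the two circuits implement the same unitary up to a global phase.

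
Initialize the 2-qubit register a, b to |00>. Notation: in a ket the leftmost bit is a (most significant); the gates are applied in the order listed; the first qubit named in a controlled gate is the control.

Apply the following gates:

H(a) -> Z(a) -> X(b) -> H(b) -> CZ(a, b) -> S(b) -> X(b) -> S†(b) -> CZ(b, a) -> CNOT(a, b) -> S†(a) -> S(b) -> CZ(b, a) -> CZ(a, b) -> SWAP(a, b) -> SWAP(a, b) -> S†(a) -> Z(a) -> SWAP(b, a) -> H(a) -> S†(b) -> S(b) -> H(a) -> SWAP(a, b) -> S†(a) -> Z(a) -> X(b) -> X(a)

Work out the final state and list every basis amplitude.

After the circuit, the state carries amplitude I/2 on |00>, 1/2 on |01>, 1/2 on |10>, -I/2 on |11>.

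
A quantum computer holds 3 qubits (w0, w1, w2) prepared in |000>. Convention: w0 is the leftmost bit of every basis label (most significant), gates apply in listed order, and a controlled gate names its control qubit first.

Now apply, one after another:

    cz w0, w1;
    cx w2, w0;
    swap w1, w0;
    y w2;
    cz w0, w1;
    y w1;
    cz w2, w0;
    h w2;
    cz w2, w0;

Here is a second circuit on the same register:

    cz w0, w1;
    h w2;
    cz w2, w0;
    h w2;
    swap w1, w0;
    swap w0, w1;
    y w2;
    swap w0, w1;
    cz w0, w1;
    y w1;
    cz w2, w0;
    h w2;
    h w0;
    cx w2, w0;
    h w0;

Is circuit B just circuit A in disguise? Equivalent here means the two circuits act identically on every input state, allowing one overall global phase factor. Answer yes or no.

No — the two circuits implement different unitaries, even allowing a global phase.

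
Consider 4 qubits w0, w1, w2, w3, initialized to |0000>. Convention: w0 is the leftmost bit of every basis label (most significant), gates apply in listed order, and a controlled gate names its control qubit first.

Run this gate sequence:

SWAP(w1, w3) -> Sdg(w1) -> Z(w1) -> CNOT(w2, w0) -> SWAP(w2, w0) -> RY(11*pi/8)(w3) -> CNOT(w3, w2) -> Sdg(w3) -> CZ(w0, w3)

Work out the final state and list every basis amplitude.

After the circuit, the state carries amplitude -cos(5*pi/16) on |0000>, -I*sin(5*pi/16) on |0011>, and 0 on every other basis state.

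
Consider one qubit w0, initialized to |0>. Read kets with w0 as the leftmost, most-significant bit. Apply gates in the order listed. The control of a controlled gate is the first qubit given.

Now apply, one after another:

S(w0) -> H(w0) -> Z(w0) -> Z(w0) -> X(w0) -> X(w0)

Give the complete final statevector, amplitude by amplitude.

The final amplitudes are sqrt(2)/2 on |0>, sqrt(2)/2 on |1>.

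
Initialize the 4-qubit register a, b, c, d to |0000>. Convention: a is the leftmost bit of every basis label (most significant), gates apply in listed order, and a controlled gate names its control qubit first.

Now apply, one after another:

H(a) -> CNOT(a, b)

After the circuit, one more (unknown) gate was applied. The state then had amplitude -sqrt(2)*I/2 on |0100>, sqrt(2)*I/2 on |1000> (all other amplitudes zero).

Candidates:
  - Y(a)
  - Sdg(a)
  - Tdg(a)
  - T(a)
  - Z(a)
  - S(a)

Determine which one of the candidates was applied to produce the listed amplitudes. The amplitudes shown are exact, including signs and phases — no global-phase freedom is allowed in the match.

It was Y(a) that produced the state shown.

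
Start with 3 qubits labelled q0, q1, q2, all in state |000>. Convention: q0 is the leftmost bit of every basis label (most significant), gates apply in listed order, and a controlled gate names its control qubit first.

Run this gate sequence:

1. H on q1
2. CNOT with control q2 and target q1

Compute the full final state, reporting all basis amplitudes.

The final amplitudes are sqrt(2)/2 on |000>, sqrt(2)/2 on |010>, and 0 on every other basis state.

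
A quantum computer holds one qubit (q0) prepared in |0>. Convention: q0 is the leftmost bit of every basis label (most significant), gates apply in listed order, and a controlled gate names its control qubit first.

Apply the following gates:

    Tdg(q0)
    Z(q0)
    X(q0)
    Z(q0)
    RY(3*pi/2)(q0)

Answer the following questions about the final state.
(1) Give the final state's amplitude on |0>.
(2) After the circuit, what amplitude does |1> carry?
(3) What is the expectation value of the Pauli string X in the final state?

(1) The amplitude on |0> is sqrt(2)/2.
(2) The final state's coefficient on |1> equals sqrt(2)/2.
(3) In the final state, X has expectation 1.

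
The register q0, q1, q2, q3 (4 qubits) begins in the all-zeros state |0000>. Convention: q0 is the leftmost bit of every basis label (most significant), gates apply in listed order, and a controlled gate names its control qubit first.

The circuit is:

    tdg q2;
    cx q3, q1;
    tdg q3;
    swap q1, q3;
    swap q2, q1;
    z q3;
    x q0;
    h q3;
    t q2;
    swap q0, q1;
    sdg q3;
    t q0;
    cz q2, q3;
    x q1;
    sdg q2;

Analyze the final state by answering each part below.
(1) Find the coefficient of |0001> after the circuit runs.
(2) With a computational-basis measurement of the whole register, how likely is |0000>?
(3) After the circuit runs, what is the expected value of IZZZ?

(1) The final state's coefficient on |0001> equals -sqrt(2)*I/2.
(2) Outcome |0000> occurs with probability 1/2.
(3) The observable IZZZ averages to 0.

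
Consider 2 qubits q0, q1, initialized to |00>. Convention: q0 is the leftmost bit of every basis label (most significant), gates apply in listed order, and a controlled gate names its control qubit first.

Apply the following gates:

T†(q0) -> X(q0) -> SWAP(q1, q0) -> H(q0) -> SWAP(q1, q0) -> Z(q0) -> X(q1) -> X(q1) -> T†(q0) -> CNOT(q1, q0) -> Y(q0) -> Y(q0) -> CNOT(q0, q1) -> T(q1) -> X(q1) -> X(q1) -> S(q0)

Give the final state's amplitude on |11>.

|11> carries amplitude -sqrt(2)*I/2 in the final state.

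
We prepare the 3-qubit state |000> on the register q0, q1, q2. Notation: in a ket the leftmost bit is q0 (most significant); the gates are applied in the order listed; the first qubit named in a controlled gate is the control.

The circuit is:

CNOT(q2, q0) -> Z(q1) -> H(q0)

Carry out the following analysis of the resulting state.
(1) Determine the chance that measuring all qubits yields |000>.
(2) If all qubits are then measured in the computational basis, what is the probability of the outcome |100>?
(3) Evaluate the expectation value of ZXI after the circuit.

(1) Outcome |000> occurs with probability 1/2.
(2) Outcome |100> occurs with probability 1/2.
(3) The expectation value of ZXI is 0.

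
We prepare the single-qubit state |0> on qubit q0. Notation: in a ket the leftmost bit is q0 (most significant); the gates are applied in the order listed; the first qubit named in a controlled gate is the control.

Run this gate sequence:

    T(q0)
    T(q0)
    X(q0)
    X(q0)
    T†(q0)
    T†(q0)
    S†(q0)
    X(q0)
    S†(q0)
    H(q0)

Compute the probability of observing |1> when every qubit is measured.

The probability of measuring |1> is 1/2. Key observation: gates 1-6 undo each other exactly, leaving only the rest of the circuit to track.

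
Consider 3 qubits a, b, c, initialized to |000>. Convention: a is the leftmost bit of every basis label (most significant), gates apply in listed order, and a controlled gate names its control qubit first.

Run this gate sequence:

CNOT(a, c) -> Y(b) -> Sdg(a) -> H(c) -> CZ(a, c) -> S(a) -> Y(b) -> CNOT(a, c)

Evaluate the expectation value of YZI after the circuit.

The expectation value of YZI is 0.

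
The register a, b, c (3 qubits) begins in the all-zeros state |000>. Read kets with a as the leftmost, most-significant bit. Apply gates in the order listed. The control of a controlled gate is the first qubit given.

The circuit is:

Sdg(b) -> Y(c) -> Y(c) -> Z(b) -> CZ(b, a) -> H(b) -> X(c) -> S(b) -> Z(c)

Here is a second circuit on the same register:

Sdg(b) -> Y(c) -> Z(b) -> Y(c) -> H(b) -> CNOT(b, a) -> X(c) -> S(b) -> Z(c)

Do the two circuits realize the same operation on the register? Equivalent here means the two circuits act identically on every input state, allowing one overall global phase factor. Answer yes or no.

No: there is an input state on which the two circuits produce genuinely different outputs (not merely differing by a phase).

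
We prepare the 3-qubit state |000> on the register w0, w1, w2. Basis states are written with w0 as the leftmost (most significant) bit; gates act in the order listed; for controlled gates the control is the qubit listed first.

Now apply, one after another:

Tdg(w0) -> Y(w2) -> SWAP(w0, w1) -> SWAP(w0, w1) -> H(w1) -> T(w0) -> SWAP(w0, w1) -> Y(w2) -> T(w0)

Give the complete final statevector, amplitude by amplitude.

The resulting statevector has amplitude sqrt(2)/2 on |000>, sqrt(2)*exp(I*pi/4)/2 on |100>, and 0 on every other basis state.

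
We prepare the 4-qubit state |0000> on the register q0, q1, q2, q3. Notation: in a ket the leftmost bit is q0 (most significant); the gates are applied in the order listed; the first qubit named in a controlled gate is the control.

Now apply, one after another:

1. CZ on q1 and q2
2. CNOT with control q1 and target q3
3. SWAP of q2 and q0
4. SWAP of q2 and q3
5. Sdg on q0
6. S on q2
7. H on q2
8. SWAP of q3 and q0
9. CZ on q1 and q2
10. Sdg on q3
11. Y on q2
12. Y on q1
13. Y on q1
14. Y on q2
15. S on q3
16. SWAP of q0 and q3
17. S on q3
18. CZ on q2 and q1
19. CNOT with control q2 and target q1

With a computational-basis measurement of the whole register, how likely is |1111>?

The probability of measuring |1111> is 0.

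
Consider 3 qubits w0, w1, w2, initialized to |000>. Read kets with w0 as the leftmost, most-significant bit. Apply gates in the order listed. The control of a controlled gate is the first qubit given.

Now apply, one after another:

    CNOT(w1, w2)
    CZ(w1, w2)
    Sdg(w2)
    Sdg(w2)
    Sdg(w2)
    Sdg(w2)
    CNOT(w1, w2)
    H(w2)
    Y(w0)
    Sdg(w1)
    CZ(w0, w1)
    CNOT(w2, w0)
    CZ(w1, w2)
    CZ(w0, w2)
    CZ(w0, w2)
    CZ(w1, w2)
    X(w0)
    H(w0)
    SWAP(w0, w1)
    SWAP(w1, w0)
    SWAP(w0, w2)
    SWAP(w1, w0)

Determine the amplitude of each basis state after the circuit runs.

The final amplitudes are I/2 on |000>, I/2 on |001>, I/2 on |010>, -I/2 on |011>, 0 on |100>, 0 on |101>, 0 on |110>, 0 on |111>. Key observation: the block from step 13 through step 16 cancels to the identity and can be dropped.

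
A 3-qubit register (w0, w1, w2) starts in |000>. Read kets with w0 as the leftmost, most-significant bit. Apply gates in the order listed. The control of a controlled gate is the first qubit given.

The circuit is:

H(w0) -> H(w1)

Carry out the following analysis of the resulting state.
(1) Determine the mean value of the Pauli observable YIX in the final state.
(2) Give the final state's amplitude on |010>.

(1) The observable YIX averages to 0.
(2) The final state's coefficient on |010> equals 1/2.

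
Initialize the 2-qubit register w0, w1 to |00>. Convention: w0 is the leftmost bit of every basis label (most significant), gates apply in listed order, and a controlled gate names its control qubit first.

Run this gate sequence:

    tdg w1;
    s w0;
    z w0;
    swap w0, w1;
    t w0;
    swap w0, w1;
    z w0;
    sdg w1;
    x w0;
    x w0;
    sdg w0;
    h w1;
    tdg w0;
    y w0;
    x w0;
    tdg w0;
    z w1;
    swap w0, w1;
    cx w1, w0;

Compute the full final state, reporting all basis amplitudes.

After the circuit, the state carries amplitude sqrt(2)*I/2 on |00>, 0 on |01>, -sqrt(2)*I/2 on |10>, 0 on |11>.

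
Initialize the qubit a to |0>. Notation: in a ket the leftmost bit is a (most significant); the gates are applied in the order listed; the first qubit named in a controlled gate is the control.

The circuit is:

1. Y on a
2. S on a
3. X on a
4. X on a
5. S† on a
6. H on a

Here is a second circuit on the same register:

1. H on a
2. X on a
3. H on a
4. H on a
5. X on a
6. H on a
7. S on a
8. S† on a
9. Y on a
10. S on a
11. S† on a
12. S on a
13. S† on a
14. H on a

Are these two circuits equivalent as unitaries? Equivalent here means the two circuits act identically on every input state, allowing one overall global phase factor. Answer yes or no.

Yes: on every input state the two circuits agree up to one overall phase factor.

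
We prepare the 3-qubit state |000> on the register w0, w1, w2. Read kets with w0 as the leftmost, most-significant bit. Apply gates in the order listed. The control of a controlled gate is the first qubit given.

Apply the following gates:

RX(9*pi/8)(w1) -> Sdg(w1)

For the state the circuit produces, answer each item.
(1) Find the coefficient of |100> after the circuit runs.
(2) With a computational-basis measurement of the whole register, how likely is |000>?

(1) |100> carries amplitude 0 in the final state.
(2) The probability of measuring |000> is cos(7*pi/16)**2.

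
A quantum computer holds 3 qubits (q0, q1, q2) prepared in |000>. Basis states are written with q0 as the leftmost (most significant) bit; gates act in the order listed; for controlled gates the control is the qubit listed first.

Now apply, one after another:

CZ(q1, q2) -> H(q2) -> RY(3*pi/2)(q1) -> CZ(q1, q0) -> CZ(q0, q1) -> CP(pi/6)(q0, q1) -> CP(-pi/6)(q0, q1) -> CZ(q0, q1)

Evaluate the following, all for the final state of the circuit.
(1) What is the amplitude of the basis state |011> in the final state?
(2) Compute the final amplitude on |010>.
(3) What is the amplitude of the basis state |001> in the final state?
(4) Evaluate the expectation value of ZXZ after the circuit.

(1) The amplitude on |011> is 1/2. Key observation: gates 5-8 undo each other exactly, leaving only the rest of the circuit to track.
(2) The amplitude on |010> is 1/2.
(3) The final state's coefficient on |001> equals -1/2.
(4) The observable ZXZ averages to 0.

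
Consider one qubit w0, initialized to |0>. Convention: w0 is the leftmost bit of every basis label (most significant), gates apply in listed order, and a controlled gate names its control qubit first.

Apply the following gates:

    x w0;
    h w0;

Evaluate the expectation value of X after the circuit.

In the final state, X has expectation -1.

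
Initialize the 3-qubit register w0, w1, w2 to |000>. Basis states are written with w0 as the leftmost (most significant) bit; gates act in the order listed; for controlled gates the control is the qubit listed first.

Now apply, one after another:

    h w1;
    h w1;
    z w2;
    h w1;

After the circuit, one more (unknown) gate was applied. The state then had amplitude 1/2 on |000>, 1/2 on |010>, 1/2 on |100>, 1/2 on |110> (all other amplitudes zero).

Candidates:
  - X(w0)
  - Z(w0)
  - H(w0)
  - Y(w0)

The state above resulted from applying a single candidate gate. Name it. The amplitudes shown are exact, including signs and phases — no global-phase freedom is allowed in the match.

The unique candidate consistent with the amplitudes is H(w0). Key observation: gates 1-2 undo each other exactly, leaving only the rest of the circuit to track.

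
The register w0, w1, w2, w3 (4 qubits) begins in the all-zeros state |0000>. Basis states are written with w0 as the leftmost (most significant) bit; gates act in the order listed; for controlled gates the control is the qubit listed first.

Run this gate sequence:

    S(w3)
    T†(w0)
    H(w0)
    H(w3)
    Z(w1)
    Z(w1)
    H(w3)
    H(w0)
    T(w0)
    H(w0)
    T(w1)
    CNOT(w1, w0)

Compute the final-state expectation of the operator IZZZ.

The expectation value of IZZZ is 1. Key observation: gates 2-9 undo each other exactly, leaving only the rest of the circuit to track.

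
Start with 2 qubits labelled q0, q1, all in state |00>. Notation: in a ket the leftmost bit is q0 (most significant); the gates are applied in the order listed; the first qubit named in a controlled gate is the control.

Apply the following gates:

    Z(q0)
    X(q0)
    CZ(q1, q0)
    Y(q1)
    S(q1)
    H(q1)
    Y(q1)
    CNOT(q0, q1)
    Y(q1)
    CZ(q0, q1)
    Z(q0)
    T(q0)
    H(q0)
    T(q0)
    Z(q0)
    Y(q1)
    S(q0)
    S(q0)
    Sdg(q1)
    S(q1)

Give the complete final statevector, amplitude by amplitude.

After the circuit, the state carries amplitude -exp(3*I*pi/4)/2 on |00>, exp(3*I*pi/4)/2 on |01>, -1/2 on |10>, 1/2 on |11>.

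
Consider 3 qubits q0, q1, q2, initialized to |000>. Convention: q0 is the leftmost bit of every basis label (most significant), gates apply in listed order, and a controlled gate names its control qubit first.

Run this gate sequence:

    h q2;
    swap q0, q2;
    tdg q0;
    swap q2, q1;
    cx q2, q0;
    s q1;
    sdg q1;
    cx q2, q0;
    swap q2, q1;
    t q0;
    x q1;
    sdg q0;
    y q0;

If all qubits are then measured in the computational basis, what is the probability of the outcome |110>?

Outcome |110> occurs with probability 1/2.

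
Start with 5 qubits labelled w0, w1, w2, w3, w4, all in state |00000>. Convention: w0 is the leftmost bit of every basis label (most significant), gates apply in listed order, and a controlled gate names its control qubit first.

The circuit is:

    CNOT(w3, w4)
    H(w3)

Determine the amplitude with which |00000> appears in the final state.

The final state's coefficient on |00000> equals sqrt(2)/2.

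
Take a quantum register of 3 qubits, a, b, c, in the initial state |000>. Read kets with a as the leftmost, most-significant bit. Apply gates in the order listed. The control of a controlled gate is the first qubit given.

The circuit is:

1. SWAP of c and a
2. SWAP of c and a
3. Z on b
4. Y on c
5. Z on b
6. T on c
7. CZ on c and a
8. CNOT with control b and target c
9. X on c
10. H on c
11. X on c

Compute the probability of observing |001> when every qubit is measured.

A full measurement returns |001> with probability 1/2. Key observation: steps 1-2 multiply out to the identity, so the circuit reduces to the remaining gates.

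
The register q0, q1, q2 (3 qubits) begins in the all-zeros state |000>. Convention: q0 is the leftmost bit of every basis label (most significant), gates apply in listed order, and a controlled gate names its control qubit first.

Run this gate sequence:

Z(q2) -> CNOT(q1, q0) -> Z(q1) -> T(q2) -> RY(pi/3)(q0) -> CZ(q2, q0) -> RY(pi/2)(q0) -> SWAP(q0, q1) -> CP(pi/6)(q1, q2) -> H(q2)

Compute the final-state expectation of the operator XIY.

The expectation value of XIY is 0.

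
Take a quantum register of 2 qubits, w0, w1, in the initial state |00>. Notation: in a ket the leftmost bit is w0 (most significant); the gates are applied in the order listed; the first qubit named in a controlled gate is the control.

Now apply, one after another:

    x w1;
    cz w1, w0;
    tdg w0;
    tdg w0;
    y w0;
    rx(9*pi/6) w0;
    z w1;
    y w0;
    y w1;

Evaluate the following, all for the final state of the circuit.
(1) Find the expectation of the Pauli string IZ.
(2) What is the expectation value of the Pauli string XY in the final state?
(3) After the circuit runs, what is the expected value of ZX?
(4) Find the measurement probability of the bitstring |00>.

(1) The observable IZ averages to 1.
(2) In the final state, XY has expectation 0.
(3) The expectation value of ZX is 0.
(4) Outcome |00> occurs with probability 1/2.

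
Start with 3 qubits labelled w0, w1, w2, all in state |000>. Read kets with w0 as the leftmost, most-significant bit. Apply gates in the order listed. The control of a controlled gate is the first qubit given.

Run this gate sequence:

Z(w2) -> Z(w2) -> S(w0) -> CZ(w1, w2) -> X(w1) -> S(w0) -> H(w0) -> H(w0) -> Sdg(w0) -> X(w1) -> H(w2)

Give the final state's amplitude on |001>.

|001> carries amplitude sqrt(2)/2 in the final state. Key observation: steps 5-10 multiply out to the identity, so the circuit reduces to the remaining gates.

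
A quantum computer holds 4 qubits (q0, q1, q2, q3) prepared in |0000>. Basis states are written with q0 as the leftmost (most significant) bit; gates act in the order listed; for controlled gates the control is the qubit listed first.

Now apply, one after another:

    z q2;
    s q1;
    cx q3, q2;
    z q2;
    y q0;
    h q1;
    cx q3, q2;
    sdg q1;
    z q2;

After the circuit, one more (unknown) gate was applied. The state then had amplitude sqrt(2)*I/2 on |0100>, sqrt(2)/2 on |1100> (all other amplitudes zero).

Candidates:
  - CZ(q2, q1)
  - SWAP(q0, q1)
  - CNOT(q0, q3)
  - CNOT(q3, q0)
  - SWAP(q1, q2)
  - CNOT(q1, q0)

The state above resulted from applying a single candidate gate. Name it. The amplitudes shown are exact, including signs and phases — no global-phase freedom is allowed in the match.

The applied gate was SWAP(q0, q1).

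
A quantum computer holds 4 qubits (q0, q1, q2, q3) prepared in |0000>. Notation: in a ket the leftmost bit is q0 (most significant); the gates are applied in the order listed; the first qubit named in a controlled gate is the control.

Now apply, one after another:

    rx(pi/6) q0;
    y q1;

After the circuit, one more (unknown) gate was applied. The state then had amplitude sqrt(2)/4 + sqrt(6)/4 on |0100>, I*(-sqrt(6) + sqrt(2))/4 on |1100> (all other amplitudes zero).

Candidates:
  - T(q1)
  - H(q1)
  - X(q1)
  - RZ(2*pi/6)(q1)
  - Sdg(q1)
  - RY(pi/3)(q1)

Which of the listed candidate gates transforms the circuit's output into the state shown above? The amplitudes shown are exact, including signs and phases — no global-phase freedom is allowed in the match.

The applied gate was Sdg(q1).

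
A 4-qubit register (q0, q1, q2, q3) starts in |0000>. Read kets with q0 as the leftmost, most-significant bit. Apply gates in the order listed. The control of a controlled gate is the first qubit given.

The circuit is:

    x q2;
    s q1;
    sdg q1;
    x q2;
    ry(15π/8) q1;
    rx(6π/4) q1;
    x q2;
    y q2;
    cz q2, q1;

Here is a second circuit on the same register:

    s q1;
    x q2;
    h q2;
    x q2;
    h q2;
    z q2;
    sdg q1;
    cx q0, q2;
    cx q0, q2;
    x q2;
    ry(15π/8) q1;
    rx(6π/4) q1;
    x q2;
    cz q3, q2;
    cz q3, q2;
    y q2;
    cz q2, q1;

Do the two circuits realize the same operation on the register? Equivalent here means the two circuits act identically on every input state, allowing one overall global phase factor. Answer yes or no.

Yes — the two circuits implement the same unitary up to a global phase.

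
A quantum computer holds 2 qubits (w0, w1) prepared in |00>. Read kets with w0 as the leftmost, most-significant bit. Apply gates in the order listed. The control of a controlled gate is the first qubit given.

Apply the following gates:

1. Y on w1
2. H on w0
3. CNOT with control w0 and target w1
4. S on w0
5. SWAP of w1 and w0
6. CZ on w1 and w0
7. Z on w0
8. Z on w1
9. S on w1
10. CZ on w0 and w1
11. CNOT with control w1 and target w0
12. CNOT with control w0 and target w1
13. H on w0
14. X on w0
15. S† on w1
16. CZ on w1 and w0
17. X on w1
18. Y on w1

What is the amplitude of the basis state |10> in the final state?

|10> carries amplitude 1/2 in the final state.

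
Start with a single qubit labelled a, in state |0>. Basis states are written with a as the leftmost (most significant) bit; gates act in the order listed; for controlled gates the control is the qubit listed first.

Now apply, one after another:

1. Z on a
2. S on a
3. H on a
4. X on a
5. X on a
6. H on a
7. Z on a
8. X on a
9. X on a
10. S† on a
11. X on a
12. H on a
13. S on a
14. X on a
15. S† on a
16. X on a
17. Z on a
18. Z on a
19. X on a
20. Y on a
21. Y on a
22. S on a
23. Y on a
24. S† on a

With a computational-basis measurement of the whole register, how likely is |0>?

Outcome |0> occurs with probability 1/2.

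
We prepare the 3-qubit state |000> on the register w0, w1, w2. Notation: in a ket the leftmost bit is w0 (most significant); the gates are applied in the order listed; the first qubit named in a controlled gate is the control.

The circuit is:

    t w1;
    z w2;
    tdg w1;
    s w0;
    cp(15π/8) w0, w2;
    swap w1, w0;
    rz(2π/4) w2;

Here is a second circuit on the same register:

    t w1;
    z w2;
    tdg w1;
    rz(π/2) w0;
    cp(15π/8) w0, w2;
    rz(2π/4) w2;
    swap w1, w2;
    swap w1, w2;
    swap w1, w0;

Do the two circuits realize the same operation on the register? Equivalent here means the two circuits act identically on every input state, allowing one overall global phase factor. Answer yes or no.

Yes — the two circuits implement the same unitary up to a global phase.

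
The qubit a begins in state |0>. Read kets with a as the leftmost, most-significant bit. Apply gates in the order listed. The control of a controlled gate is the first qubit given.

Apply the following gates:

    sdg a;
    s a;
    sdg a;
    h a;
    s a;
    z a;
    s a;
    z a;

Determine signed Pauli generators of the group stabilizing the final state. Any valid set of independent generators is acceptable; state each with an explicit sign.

The stabilizer group can be generated by -X, among other valid generating sets.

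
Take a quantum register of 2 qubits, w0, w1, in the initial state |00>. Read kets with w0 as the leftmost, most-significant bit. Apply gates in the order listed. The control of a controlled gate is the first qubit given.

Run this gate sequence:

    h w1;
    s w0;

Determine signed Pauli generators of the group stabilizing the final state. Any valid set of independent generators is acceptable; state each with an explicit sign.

The stabilizer group can be generated by +IX, +ZI, among other valid generating sets.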